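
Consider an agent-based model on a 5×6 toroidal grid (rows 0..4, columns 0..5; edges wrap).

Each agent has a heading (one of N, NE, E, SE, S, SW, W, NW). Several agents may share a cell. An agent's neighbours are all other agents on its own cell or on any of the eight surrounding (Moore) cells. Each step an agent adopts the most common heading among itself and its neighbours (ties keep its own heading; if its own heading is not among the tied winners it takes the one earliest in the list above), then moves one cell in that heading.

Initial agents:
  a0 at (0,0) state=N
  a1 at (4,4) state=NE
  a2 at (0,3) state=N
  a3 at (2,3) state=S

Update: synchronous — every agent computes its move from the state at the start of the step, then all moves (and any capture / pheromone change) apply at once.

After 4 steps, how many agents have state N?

2

t=1: a0@(4,0):N a1@(3,5):NE a2@(4,3):N a3@(3,3):S
t=2: a0@(3,0):N a1@(2,0):NE a2@(3,3):N a3@(4,3):S
t=3: a0@(2,0):N a1@(1,1):NE a2@(2,3):N a3@(0,3):S
t=4: a0@(1,0):N a1@(0,2):NE a2@(1,3):N a3@(1,3):S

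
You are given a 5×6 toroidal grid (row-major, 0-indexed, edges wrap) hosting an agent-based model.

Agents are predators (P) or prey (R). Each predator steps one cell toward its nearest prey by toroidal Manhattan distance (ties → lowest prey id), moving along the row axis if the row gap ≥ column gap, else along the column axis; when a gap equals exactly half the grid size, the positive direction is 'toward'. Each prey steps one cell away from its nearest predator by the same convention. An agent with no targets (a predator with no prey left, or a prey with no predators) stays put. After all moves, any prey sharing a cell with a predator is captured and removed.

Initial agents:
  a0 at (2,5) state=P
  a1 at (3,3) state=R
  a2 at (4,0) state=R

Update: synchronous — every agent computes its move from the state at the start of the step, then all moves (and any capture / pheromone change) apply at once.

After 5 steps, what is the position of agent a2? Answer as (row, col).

t=1: a0@(2,4):P a1@(3,2):R a2@(0,0):R
t=2: a0@(2,3):P a1@(3,1):R a2@(4,0):R
t=3: a0@(2,2):P a1@(3,0):R a2@(4,5):R
t=4: a0@(2,1):P a1@(3,5):R a2@(4,4):R
t=5: a0@(2,0):P a1@(3,4):R a2@(4,3):R

(4, 3)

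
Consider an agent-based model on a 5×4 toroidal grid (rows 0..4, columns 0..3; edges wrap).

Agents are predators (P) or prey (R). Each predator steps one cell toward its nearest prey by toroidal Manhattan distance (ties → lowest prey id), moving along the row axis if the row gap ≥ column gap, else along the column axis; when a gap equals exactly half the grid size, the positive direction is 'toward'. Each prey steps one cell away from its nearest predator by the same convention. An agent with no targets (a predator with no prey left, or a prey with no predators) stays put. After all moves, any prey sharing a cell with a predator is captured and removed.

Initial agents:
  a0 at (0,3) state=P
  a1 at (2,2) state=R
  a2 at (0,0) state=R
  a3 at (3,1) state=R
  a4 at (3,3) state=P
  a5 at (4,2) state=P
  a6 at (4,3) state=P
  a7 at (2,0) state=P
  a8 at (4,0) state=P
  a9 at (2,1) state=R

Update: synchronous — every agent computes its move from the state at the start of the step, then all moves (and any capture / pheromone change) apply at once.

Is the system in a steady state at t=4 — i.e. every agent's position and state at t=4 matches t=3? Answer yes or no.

no

t=1: a0@(0,0):P a1@(1,2):R a2@(0,1):R a3@(3,0):R a4@(2,3):P a5@(3,2):P a6@(0,3):P a7@(2,1):P a8@(0,0):P a9@(2,2):R
t=2: a0@(0,1):P a1@(0,2):R a2@(0,2):R a3@(2,0):R a4@(2,2):P a5@(2,2):P a6@(1,3):P a7@(2,2):P a8@(0,1):P a9@(2,1):R
t=3: a0@(0,2):P a3@(2,3):R a4@(2,1):P a5@(2,1):P a6@(0,3):P a7@(2,1):P a8@(0,2):P a9@(2,0):R
t=4: a0@(1,2):P a3@(2,2):R a4@(2,0):P a5@(2,0):P a6@(1,3):P a7@(2,0):P a8@(1,2):P a9@(2,3):R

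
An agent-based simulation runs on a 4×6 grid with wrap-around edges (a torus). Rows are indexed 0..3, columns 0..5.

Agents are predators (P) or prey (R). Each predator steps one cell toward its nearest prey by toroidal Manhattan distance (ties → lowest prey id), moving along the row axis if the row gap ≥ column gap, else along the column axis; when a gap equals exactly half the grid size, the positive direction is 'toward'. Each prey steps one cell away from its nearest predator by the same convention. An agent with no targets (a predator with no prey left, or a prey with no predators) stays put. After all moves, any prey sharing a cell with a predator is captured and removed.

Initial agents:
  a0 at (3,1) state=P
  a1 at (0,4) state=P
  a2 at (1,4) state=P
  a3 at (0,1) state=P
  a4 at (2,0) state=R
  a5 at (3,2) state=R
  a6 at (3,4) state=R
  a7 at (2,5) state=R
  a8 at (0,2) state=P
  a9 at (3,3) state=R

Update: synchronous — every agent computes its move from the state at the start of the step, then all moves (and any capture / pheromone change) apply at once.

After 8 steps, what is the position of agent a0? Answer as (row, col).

(3, 5)

t=1: a0@(3,2):P a1@(3,4):P a2@(2,4):P a3@(3,1):P a4@(1,0):R a5@(3,3):R a7@(3,5):R a8@(3,2):P
t=2: a0@(3,3):P a1@(3,3):P a2@(3,4):P a3@(3,2):P a4@(1,1):R a7@(3,0):R a8@(3,3):P
t=3: a0@(3,4):P a1@(3,4):P a2@(3,5):P a3@(3,1):P a4@(0,1):R a8@(3,4):P
t=4: a0@(3,5):P a1@(3,5):P a2@(3,0):P a3@(0,1):P a4@(1,1):R a8@(3,5):P
t=5: a0@(0,5):P a1@(0,5):P a2@(0,0):P a3@(1,1):P a4@(2,1):R a8@(0,5):P
t=6: a0@(1,5):P a1@(1,5):P a2@(1,0):P a3@(2,1):P a4@(3,1):R a8@(1,5):P
t=7: a0@(2,5):P a1@(2,5):P a2@(2,0):P a3@(3,1):P a4@(0,1):R a8@(2,5):P
t=8: a0@(3,5):P a1@(3,5):P a2@(3,0):P a3@(0,1):P a4@(1,1):R a8@(3,5):P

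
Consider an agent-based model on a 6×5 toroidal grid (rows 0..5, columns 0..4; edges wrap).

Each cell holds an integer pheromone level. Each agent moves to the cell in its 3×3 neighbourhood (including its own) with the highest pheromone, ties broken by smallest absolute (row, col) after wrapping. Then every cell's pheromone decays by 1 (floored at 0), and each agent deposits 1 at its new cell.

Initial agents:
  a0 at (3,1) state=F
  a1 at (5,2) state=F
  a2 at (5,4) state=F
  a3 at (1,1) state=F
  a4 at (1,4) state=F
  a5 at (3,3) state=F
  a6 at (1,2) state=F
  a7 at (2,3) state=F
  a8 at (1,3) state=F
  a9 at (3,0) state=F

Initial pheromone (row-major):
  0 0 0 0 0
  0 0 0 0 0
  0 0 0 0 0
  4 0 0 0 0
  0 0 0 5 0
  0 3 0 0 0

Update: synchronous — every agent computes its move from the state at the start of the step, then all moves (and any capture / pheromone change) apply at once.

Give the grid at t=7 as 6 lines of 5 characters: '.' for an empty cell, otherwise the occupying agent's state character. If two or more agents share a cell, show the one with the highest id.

t=1: a0@(3,0) a1@(4,3) a2@(4,3) a3@(0,0) a4@(0,0) a5@(4,3) a6@(0,1) a7@(1,2) a8@(0,2) a9@(3,0) | pheromone: 2 1 1 0 0 / 0 0 1 0 0 / 0 0 0 0 0 / 5 0 0 0 0 / 0 0 0 7 0 / 0 2 0 0 0
t=2: a0@(3,0) a1@(4,3) a2@(4,3) a3@(0,0) a4@(0,0) a5@(4,3) a6@(0,0) a7@(0,1) a8@(5,1) a9@(3,0) | pheromone: 4 1 0 0 0 / 0 0 0 0 0 / 0 0 0 0 0 / 6 0 0 0 0 / 0 0 0 9 0 / 0 2 0 0 0
t=3: a0@(3,0) a1@(4,3) a2@(4,3) a3@(0,0) a4@(0,0) a5@(4,3) a6@(0,0) a7@(0,0) a8@(0,0) a9@(3,0) | pheromone: 8 0 0 0 0 / 0 0 0 0 0 / 0 0 0 0 0 / 7 0 0 0 0 / 0 0 0 11 0 / 0 1 0 0 0
t=4: a0@(3,0) a1@(4,3) a2@(4,3) a3@(0,0) a4@(0,0) a5@(4,3) a6@(0,0) a7@(0,0) a8@(0,0) a9@(3,0) | pheromone: 12 0 0 0 0 / 0 0 0 0 0 / 0 0 0 0 0 / 8 0 0 0 0 / 0 0 0 13 0 / 0 0 0 0 0
t=5: a0@(3,0) a1@(4,3) a2@(4,3) a3@(0,0) a4@(0,0) a5@(4,3) a6@(0,0) a7@(0,0) a8@(0,0) a9@(3,0) | pheromone: 16 0 0 0 0 / 0 0 0 0 0 / 0 0 0 0 0 / 9 0 0 0 0 / 0 0 0 15 0 / 0 0 0 0 0
t=6: a0@(3,0) a1@(4,3) a2@(4,3) a3@(0,0) a4@(0,0) a5@(4,3) a6@(0,0) a7@(0,0) a8@(0,0) a9@(3,0) | pheromone: 20 0 0 0 0 / 0 0 0 0 0 / 0 0 0 0 0 / 10 0 0 0 0 / 0 0 0 17 0 / 0 0 0 0 0
t=7: a0@(3,0) a1@(4,3) a2@(4,3) a3@(0,0) a4@(0,0) a5@(4,3) a6@(0,0) a7@(0,0) a8@(0,0) a9@(3,0) | pheromone: 24 0 0 0 0 / 0 0 0 0 0 / 0 0 0 0 0 / 11 0 0 0 0 / 0 0 0 19 0 / 0 0 0 0 0

F....
.....
.....
F....
...F.
.....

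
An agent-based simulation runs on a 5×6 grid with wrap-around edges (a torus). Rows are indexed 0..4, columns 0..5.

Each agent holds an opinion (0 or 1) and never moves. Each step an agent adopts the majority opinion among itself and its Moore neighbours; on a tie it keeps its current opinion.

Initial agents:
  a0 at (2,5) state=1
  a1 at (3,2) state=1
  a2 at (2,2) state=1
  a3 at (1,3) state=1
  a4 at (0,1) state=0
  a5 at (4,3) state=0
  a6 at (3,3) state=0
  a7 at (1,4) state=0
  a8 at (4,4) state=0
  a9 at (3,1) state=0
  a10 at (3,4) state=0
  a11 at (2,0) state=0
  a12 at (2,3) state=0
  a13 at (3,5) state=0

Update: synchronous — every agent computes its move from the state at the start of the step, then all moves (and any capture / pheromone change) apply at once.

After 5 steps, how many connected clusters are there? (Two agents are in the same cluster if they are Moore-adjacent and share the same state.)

2

t=1: a0@(2,5):0 a1@(3,2):0 a2@(2,2):1 a3@(1,3):1 a4@(0,1):0 a5@(4,3):0 a6@(3,3):0 a7@(1,4):0 a8@(4,4):0 a9@(3,1):0 a10@(3,4):0 a11@(2,0):0 a12@(2,3):0 a13@(3,5):0
t=2: a0@(2,5):0 a1@(3,2):0 a2@(2,2):0 a3@(1,3):1 a4@(0,1):0 a5@(4,3):0 a6@(3,3):0 a7@(1,4):0 a8@(4,4):0 a9@(3,1):0 a10@(3,4):0 a11@(2,0):0 a12@(2,3):0 a13@(3,5):0
t=3: a0@(2,5):0 a1@(3,2):0 a2@(2,2):0 a3@(1,3):0 a4@(0,1):0 a5@(4,3):0 a6@(3,3):0 a7@(1,4):0 a8@(4,4):0 a9@(3,1):0 a10@(3,4):0 a11@(2,0):0 a12@(2,3):0 a13@(3,5):0
t=4: (unchanged — steady state)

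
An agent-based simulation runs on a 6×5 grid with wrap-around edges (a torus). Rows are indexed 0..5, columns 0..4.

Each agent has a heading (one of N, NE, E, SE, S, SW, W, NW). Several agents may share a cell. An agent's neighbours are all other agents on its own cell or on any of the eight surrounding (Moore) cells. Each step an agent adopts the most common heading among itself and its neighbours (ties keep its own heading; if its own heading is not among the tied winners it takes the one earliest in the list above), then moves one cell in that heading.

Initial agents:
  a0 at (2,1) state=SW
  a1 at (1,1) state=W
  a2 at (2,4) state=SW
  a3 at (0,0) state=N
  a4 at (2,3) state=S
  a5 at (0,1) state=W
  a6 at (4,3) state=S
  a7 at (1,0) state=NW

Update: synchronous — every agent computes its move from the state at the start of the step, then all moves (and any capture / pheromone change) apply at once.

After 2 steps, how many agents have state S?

t=1: a0@(3,0):SW a1@(1,0):W a2@(3,3):SW a3@(0,4):W a4@(3,3):S a5@(0,0):W a6@(5,3):S a7@(2,4):SW
t=2: a0@(4,4):SW a1@(1,4):W a2@(4,2):SW a3@(0,3):W a4@(4,2):SW a5@(0,4):W a6@(0,3):S a7@(3,3):SW

1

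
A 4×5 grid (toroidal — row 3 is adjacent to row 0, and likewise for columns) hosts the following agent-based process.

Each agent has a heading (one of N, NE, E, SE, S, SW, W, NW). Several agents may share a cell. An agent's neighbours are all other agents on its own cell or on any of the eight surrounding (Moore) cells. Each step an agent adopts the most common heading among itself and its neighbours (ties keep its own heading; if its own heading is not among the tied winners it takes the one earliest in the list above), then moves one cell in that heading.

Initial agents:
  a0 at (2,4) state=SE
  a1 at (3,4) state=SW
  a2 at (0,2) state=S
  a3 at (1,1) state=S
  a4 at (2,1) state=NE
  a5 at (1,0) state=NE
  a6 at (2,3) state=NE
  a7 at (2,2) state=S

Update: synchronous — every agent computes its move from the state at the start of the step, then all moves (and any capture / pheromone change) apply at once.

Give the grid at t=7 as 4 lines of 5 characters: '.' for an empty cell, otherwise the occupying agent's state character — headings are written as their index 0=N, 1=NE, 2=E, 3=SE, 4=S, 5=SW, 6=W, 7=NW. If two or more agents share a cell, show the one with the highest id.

.....
.....
..1.1
1111.

t=1: a0@(1,0):NE a1@(0,3):SW a2@(1,2):S a3@(2,1):S a4@(1,2):NE a5@(0,1):NE a6@(1,4):NE a7@(3,2):S
t=2: a0@(0,1):NE a1@(3,4):NE a2@(2,2):S a3@(3,1):S a4@(0,3):NE a5@(3,2):NE a6@(0,0):NE a7@(0,2):S
t=3: a0@(3,2):NE a1@(2,0):NE a2@(3,2):S a3@(0,1):S a4@(3,4):NE a5@(2,3):NE a6@(3,1):NE a7@(3,3):NE
t=4: a0@(2,3):NE a1@(1,1):NE a2@(2,3):NE a3@(1,1):S a4@(2,0):NE a5@(1,4):NE a6@(2,2):NE a7@(2,4):NE
t=5: a0@(1,4):NE a1@(0,2):NE a2@(1,4):NE a3@(0,2):NE a4@(1,1):NE a5@(0,0):NE a6@(1,3):NE a7@(1,0):NE
t=6: a0@(0,0):NE a1@(3,3):NE a2@(0,0):NE a3@(3,3):NE a4@(0,2):NE a5@(3,1):NE a6@(0,4):NE a7@(0,1):NE
t=7: a0@(3,1):NE a1@(2,4):NE a2@(3,1):NE a3@(2,4):NE a4@(3,3):NE a5@(2,2):NE a6@(3,0):NE a7@(3,2):NE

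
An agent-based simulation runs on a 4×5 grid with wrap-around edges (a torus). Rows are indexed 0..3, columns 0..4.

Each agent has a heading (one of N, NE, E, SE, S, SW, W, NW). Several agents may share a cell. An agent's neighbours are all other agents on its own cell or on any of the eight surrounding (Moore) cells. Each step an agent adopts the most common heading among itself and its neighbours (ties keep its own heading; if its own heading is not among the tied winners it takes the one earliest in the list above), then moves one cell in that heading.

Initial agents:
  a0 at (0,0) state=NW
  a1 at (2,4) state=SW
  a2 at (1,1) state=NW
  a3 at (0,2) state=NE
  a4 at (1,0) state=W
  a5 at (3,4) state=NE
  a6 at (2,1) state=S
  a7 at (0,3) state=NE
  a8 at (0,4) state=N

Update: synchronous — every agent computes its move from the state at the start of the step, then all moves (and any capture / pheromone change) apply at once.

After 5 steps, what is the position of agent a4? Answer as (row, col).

t=1: a0@(3,4):NW a1@(3,3):SW a2@(0,0):NW a3@(3,3):NE a4@(0,4):NW a5@(2,0):NE a6@(3,1):S a7@(3,4):NE a8@(3,0):NE
t=2: a0@(2,0):NE a1@(2,4):NE a2@(3,4):NW a3@(2,4):NE a4@(3,3):NW a5@(1,1):NE a6@(2,2):NE a7@(2,0):NE a8@(2,1):NE
t=3: a0@(1,1):NE a1@(1,0):NE a2@(2,0):NE a3@(1,0):NE a4@(2,4):NE a5@(0,2):NE a6@(1,3):NE a7@(1,1):NE a8@(1,2):NE
t=4: a0@(0,2):NE a1@(0,1):NE a2@(1,1):NE a3@(0,1):NE a4@(1,0):NE a5@(3,3):NE a6@(0,4):NE a7@(0,2):NE a8@(0,3):NE
t=5: a0@(3,3):NE a1@(3,2):NE a2@(0,2):NE a3@(3,2):NE a4@(0,1):NE a5@(2,4):NE a6@(3,0):NE a7@(3,3):NE a8@(3,4):NE

(0, 1)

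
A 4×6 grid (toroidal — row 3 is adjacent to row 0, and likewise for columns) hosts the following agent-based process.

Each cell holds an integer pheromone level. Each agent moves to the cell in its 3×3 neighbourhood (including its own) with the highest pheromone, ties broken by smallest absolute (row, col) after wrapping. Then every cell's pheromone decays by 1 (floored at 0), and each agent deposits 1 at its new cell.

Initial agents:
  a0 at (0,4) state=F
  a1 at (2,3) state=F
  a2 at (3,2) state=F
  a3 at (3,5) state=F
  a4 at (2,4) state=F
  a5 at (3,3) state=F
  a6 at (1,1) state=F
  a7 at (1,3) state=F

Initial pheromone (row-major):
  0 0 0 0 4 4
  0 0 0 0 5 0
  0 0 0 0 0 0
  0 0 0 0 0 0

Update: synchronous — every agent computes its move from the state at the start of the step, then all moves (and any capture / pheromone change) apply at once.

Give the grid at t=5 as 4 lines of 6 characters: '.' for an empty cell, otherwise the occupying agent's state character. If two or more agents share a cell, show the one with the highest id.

t=1: a0@(1,4) a1@(1,4) a2@(0,1) a3@(0,4) a4@(1,4) a5@(0,4) a6@(0,0) a7@(1,4) | pheromone: 1 1 0 0 5 3 / 0 0 0 0 8 0 / 0 0 0 0 0 0 / 0 0 0 0 0 0
t=2: a0@(1,4) a1@(1,4) a2@(0,0) a3@(1,4) a4@(1,4) a5@(1,4) a6@(0,5) a7@(1,4) | pheromone: 1 0 0 0 4 3 / 0 0 0 0 13 0 / 0 0 0 0 0 0 / 0 0 0 0 0 0
t=3: a0@(1,4) a1@(1,4) a2@(0,5) a3@(1,4) a4@(1,4) a5@(1,4) a6@(1,4) a7@(1,4) | pheromone: 0 0 0 0 3 3 / 0 0 0 0 19 0 / 0 0 0 0 0 0 / 0 0 0 0 0 0
t=4: a0@(1,4) a1@(1,4) a2@(1,4) a3@(1,4) a4@(1,4) a5@(1,4) a6@(1,4) a7@(1,4) | pheromone: 0 0 0 0 2 2 / 0 0 0 0 26 0 / 0 0 0 0 0 0 / 0 0 0 0 0 0
t=5: a0@(1,4) a1@(1,4) a2@(1,4) a3@(1,4) a4@(1,4) a5@(1,4) a6@(1,4) a7@(1,4) | pheromone: 0 0 0 0 1 1 / 0 0 0 0 33 0 / 0 0 0 0 0 0 / 0 0 0 0 0 0

......
....F.
......
......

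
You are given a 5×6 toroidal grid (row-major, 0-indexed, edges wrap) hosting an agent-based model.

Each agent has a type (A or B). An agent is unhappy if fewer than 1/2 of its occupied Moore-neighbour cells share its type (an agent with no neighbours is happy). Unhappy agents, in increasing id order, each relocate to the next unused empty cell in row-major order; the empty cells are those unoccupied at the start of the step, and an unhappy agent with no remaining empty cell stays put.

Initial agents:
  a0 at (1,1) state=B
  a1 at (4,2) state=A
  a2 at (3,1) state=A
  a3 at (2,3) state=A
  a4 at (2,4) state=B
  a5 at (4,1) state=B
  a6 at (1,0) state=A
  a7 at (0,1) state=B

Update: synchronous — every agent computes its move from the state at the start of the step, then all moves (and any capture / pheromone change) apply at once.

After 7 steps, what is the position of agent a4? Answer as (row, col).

(0, 3)

t=1: a0@(1,1):B a1@(0,0):A a2@(3,1):A a3@(0,2):A a4@(0,3):B a5@(0,4):B a6@(0,5):A a7@(0,1):B
t=2: a0@(1,0):B a1@(1,2):A a2@(3,1):A a3@(1,3):A a4@(0,3):B a5@(0,4):B a6@(0,5):A a7@(1,4):B
t=3: a0@(0,0):B a1@(1,2):A a2@(3,1):A a3@(0,1):A a4@(0,3):B a5@(0,4):B a6@(0,2):A a7@(1,4):B
t=4: a0@(0,5):B a1@(1,2):A a2@(3,1):A a3@(0,1):A a4@(0,3):B a5@(0,4):B a6@(0,2):A a7@(1,4):B
t=5: (unchanged — steady state)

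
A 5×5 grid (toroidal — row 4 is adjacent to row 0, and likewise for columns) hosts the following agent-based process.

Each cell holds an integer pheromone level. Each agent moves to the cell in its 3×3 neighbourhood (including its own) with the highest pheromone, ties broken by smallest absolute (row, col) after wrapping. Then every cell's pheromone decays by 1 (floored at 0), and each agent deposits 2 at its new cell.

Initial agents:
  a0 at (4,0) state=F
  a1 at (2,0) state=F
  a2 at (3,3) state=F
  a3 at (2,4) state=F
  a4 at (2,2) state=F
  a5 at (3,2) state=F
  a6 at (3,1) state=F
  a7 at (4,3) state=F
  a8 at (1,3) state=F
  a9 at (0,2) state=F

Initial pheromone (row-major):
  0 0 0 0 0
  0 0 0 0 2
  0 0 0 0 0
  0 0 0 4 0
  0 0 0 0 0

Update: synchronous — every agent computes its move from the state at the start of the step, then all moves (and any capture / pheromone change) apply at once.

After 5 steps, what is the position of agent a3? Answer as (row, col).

t=1: a0@(0,0) a1@(1,4) a2@(3,3) a3@(3,3) a4@(3,3) a5@(3,3) a6@(2,0) a7@(3,3) a8@(1,4) a9@(0,1) | pheromone: 2 2 0 0 0 / 0 0 0 0 5 / 2 0 0 0 0 / 0 0 0 13 0 / 0 0 0 0 0
t=2: a0@(1,4) a1@(1,4) a2@(3,3) a3@(3,3) a4@(3,3) a5@(3,3) a6@(1,4) a7@(3,3) a8@(1,4) a9@(0,0) | pheromone: 3 1 0 0 0 / 0 0 0 0 12 / 1 0 0 0 0 / 0 0 0 22 0 / 0 0 0 0 0
t=3: a0@(1,4) a1@(1,4) a2@(3,3) a3@(3,3) a4@(3,3) a5@(3,3) a6@(1,4) a7@(3,3) a8@(1,4) a9@(1,4) | pheromone: 2 0 0 0 0 / 0 0 0 0 21 / 0 0 0 0 0 / 0 0 0 31 0 / 0 0 0 0 0
t=4: a0@(1,4) a1@(1,4) a2@(3,3) a3@(3,3) a4@(3,3) a5@(3,3) a6@(1,4) a7@(3,3) a8@(1,4) a9@(1,4) | pheromone: 1 0 0 0 0 / 0 0 0 0 30 / 0 0 0 0 0 / 0 0 0 40 0 / 0 0 0 0 0
t=5: a0@(1,4) a1@(1,4) a2@(3,3) a3@(3,3) a4@(3,3) a5@(3,3) a6@(1,4) a7@(3,3) a8@(1,4) a9@(1,4) | pheromone: 0 0 0 0 0 / 0 0 0 0 39 / 0 0 0 0 0 / 0 0 0 49 0 / 0 0 0 0 0

(3, 3)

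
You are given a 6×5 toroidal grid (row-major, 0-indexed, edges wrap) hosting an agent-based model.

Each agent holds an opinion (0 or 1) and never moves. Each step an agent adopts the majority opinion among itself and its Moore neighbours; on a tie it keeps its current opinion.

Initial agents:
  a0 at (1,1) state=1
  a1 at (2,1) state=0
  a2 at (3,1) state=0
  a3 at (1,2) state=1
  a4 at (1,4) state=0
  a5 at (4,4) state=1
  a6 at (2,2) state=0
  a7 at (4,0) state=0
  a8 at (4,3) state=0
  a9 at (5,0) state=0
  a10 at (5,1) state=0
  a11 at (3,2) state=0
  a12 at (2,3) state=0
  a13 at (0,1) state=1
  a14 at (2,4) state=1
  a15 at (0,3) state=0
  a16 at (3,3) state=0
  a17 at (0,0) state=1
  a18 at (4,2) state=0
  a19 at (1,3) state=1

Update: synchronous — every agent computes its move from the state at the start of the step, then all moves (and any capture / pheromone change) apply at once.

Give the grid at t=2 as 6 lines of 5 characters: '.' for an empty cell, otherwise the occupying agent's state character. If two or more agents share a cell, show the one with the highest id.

t=1: a0@(1,1):1 a1@(2,1):0 a2@(3,1):0 a3@(1,2):1 a4@(1,4):0 a5@(4,4):0 a6@(2,2):0 a7@(4,0):0 a8@(4,3):0 a9@(5,0):0 a10@(5,1):0 a11@(3,2):0 a12@(2,3):0 a13@(0,1):1 a14@(2,4):0 a15@(0,3):0 a16@(3,3):0 a17@(0,0):1 a18@(4,2):0 a19@(1,3):0
t=2: a0@(1,1):1 a1@(2,1):0 a2@(3,1):0 a3@(1,2):0 a4@(1,4):0 a5@(4,4):0 a6@(2,2):0 a7@(4,0):0 a8@(4,3):0 a9@(5,0):0 a10@(5,1):0 a11@(3,2):0 a12@(2,3):0 a13@(0,1):1 a14@(2,4):0 a15@(0,3):0 a16@(3,3):0 a17@(0,0):1 a18@(4,2):0 a19@(1,3):0

11.0.
.1000
.0000
.000.
0.000
00...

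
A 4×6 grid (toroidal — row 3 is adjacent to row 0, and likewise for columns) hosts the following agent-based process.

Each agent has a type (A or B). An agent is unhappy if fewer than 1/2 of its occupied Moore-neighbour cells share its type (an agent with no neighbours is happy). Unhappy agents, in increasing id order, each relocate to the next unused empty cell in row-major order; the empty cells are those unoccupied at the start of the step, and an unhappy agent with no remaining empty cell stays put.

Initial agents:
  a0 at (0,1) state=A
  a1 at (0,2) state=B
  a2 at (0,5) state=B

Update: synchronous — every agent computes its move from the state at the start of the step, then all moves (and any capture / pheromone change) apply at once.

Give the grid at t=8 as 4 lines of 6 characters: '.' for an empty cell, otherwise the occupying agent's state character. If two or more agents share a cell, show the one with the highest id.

A.BB..
......
......
......

t=1: a0@(0,0):A a1@(0,3):B a2@(0,5):B
t=2: a0@(0,1):A a1@(0,3):B a2@(0,2):B
t=3: a0@(0,0):A a1@(0,3):B a2@(0,2):B
t=4: (unchanged — steady state)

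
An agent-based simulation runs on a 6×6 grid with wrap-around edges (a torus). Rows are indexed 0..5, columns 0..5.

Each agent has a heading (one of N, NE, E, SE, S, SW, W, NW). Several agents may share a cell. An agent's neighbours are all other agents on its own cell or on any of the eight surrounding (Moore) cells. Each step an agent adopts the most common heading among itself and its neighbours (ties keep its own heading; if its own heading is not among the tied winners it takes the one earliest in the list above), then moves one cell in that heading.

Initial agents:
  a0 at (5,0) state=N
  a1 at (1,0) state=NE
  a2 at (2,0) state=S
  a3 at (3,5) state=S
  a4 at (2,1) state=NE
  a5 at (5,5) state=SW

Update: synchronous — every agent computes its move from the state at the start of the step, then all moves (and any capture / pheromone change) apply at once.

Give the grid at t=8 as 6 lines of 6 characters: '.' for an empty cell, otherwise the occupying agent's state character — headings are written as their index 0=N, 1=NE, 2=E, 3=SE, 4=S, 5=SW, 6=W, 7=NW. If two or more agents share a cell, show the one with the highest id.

......
...5..
......
......
44....
4....4

t=1: a0@(4,0):N a1@(0,1):NE a2@(3,0):S a3@(4,5):S a4@(1,2):NE a5@(0,4):SW
t=2: a0@(5,0):S a1@(5,2):NE a2@(4,0):S a3@(5,5):S a4@(0,3):NE a5@(1,3):SW
t=3: a0@(0,0):S a1@(4,3):NE a2@(5,0):S a3@(0,5):S a4@(5,4):NE a5@(2,2):SW
t=4: a0@(1,0):S a1@(3,4):NE a2@(0,0):S a3@(1,5):S a4@(4,5):NE a5@(3,1):SW
t=5: a0@(2,0):S a1@(2,5):NE a2@(1,0):S a3@(2,5):S a4@(3,0):NE a5@(4,0):SW
t=6: a0@(3,0):S a1@(3,5):S a2@(2,0):S a3@(3,5):S a4@(2,1):NE a5@(5,5):SW
t=7: a0@(4,0):S a1@(4,5):S a2@(3,0):S a3@(4,5):S a4@(3,1):S a5@(0,4):SW
t=8: a0@(5,0):S a1@(5,5):S a2@(4,0):S a3@(5,5):S a4@(4,1):S a5@(1,3):SW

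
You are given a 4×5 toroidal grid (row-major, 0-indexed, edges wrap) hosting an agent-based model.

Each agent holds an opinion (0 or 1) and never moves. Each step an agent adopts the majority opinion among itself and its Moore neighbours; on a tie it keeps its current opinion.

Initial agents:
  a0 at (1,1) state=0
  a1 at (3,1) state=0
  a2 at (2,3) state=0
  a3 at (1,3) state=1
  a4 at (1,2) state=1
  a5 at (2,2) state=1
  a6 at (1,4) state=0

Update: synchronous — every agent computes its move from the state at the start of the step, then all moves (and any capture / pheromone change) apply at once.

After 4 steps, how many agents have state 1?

t=1: a0@(1,1):1 a1@(3,1):0 a2@(2,3):1 a3@(1,3):1 a4@(1,2):1 a5@(2,2):1 a6@(1,4):0
t=2: a0@(1,1):1 a1@(3,1):0 a2@(2,3):1 a3@(1,3):1 a4@(1,2):1 a5@(2,2):1 a6@(1,4):1
t=3: (unchanged — steady state)

6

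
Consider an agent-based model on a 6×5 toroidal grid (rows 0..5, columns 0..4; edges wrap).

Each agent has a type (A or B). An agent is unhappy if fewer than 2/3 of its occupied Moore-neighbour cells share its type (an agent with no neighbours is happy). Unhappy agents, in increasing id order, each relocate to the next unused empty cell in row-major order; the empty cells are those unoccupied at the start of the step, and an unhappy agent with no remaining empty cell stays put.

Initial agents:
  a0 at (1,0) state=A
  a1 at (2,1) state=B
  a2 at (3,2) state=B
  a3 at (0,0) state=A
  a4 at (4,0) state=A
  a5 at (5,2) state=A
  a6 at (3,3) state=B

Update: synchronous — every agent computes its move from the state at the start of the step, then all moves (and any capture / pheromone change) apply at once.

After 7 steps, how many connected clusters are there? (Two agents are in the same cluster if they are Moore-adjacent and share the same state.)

4

t=1: a0@(0,1):A a1@(0,2):B a2@(3,2):B a3@(0,0):A a4@(4,0):A a5@(5,2):A a6@(3,3):B
t=2: a0@(0,1):A a1@(0,3):B a2@(3,2):B a3@(0,0):A a4@(4,0):A a5@(0,4):A a6@(3,3):B
t=3: a0@(0,1):A a1@(0,2):B a2@(3,2):B a3@(0,0):A a4@(4,0):A a5@(1,0):A a6@(3,3):B
t=4: a0@(0,1):A a1@(0,3):B a2@(3,2):B a3@(0,0):A a4@(4,0):A a5@(1,0):A a6@(3,3):B
t=5: (unchanged — steady state)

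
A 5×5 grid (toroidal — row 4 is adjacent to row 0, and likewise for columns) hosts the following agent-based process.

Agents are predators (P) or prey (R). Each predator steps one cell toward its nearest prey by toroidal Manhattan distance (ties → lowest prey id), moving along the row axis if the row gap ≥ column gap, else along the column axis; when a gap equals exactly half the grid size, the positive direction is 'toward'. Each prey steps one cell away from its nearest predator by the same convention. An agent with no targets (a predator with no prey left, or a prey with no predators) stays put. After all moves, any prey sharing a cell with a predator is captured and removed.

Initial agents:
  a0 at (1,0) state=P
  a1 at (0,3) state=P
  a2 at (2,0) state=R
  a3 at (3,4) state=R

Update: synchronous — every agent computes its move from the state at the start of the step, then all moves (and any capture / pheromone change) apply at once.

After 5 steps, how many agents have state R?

2

t=1: a0@(2,0):P a1@(4,3):P a2@(3,0):R a3@(4,4):R
t=2: a0@(3,0):P a1@(4,4):P a2@(4,0):R a3@(4,0):R
t=3: a0@(4,0):P a1@(4,0):P a2@(0,0):R a3@(0,0):R
t=4: a0@(0,0):P a1@(0,0):P a2@(1,0):R a3@(1,0):R
t=5: a0@(1,0):P a1@(1,0):P a2@(2,0):R a3@(2,0):R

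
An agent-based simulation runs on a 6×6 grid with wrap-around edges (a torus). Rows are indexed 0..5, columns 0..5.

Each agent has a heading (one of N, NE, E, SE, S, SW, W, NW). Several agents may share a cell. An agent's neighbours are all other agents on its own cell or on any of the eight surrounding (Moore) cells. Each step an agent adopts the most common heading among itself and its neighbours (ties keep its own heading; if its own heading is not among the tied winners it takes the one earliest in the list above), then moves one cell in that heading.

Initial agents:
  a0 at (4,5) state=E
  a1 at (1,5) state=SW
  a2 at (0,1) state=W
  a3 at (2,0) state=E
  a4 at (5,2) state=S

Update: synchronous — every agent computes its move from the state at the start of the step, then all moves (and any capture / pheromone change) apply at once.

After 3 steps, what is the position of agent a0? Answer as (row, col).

t=1: a0@(4,0):E a1@(2,4):SW a2@(0,0):W a3@(2,1):E a4@(0,2):S
t=2: a0@(4,1):E a1@(3,3):SW a2@(0,5):W a3@(2,2):E a4@(1,2):S
t=3: a0@(4,2):E a1@(4,2):SW a2@(0,4):W a3@(2,3):E a4@(2,2):S

(4, 2)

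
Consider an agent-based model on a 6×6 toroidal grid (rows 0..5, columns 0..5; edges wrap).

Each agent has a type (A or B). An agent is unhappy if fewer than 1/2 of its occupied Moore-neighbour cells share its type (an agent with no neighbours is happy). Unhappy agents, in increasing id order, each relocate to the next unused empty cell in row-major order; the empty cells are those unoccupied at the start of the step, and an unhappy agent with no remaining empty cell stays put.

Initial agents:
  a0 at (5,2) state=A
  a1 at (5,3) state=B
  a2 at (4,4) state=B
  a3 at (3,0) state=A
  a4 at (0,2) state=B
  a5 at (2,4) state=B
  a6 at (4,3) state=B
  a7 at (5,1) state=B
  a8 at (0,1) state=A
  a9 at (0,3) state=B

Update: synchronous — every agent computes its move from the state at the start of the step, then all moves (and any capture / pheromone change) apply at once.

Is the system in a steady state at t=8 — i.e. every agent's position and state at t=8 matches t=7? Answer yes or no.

yes

t=1: a0@(0,0):A a1@(5,3):B a2@(4,4):B a3@(3,0):A a4@(0,2):B a5@(2,4):B a6@(4,3):B a7@(0,4):B a8@(0,5):A a9@(0,3):B
t=2: (unchanged — steady state)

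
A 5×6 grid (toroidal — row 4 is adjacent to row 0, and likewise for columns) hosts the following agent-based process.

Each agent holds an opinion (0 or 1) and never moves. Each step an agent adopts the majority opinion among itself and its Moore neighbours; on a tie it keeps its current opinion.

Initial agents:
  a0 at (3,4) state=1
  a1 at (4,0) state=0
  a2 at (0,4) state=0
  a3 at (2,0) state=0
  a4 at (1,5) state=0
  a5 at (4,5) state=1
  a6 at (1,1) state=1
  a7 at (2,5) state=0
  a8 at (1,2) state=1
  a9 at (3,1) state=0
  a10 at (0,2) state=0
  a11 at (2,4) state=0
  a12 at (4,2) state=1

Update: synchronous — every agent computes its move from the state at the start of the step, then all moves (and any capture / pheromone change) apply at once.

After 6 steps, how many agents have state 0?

8

t=1: a0@(3,4):1 a1@(4,0):0 a2@(0,4):0 a3@(2,0):0 a4@(1,5):0 a5@(4,5):1 a6@(1,1):1 a7@(2,5):0 a8@(1,2):1 a9@(3,1):0 a10@(0,2):1 a11@(2,4):0 a12@(4,2):0
t=2: (unchanged — steady state)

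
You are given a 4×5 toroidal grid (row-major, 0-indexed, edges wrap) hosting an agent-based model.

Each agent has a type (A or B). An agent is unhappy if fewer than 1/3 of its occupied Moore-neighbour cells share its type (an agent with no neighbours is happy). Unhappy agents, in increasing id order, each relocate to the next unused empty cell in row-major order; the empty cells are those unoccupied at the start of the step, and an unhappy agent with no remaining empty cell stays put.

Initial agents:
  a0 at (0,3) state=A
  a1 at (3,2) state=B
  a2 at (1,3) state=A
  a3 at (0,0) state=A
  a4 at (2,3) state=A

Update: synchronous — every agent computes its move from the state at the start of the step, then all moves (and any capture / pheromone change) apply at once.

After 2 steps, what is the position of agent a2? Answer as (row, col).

t=1: a0@(0,3):A a1@(0,1):B a2@(1,3):A a3@(0,0):A a4@(2,3):A
t=2: a0@(0,3):A a1@(0,2):B a2@(1,3):A a3@(0,4):A a4@(2,3):A

(1, 3)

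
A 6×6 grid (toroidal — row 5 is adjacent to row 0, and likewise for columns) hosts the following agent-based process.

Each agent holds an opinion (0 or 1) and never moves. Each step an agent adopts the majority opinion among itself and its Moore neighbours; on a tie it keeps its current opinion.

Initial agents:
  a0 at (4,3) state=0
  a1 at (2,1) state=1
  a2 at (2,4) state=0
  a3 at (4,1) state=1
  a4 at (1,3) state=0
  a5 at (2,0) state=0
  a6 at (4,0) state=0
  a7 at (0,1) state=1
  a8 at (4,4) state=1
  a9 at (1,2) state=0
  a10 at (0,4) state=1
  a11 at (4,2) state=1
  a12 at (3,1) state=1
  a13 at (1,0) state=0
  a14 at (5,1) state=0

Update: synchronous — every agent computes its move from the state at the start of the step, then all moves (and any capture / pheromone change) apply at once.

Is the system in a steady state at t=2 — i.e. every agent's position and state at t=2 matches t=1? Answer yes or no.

t=1: a0@(4,3):1 a1@(2,1):0 a2@(2,4):0 a3@(4,1):1 a4@(1,3):0 a5@(2,0):0 a6@(4,0):0 a7@(0,1):0 a8@(4,4):1 a9@(1,2):0 a10@(0,4):1 a11@(4,2):1 a12@(3,1):1 a13@(1,0):0 a14@(5,1):1
t=2: a0@(4,3):1 a1@(2,1):0 a2@(2,4):0 a3@(4,1):1 a4@(1,3):0 a5@(2,0):0 a6@(4,0):1 a7@(0,1):0 a8@(4,4):1 a9@(1,2):0 a10@(0,4):1 a11@(4,2):1 a12@(3,1):1 a13@(1,0):0 a14@(5,1):1

no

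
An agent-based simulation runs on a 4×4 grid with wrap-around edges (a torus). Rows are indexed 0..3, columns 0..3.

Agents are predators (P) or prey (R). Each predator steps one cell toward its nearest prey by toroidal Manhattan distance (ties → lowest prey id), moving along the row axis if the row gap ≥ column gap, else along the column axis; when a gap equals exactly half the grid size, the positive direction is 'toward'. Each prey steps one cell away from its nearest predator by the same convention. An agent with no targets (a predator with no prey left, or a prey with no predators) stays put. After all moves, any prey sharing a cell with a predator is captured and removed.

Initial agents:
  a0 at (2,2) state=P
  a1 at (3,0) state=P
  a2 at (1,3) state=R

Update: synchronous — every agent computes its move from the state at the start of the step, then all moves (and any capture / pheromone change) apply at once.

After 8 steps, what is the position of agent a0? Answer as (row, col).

(0, 2)

t=1: a0@(1,2):P a1@(0,0):P a2@(0,3):R
t=2: a0@(0,2):P a1@(0,3):P
t=3: (unchanged — steady state)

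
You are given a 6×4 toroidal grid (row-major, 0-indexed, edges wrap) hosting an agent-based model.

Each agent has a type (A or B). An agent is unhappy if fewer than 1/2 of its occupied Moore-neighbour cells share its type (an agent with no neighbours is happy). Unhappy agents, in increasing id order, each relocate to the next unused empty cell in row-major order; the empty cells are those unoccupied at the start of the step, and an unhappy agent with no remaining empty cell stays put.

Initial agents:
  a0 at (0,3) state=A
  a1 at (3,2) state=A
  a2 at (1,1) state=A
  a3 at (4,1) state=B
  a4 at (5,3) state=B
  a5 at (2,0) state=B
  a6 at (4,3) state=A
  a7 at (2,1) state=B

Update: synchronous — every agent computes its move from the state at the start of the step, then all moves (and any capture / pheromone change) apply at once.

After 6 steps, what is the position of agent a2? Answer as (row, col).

(0, 2)

t=1: a0@(0,0):A a1@(0,1):A a2@(0,2):A a3@(1,0):B a4@(1,2):B a5@(2,0):B a6@(4,3):A a7@(1,3):B
t=2: a0@(0,3):A a1@(0,1):A a2@(1,1):A a3@(1,0):B a4@(2,1):B a5@(2,0):B a6@(4,3):A a7@(1,3):B
t=3: a0@(0,0):A a1@(0,1):A a2@(0,2):A a3@(1,0):B a4@(2,1):B a5@(2,0):B a6@(4,3):A a7@(1,3):B
t=4: a0@(0,3):A a1@(0,1):A a2@(0,2):A a3@(1,0):B a4@(2,1):B a5@(2,0):B a6@(4,3):A a7@(1,3):B
t=5: a0@(0,0):A a1@(0,1):A a2@(0,2):A a3@(1,0):B a4@(2,1):B a5@(2,0):B a6@(4,3):A a7@(1,3):B
t=6: a0@(0,3):A a1@(0,1):A a2@(0,2):A a3@(1,0):B a4@(2,1):B a5@(2,0):B a6@(4,3):A a7@(1,3):B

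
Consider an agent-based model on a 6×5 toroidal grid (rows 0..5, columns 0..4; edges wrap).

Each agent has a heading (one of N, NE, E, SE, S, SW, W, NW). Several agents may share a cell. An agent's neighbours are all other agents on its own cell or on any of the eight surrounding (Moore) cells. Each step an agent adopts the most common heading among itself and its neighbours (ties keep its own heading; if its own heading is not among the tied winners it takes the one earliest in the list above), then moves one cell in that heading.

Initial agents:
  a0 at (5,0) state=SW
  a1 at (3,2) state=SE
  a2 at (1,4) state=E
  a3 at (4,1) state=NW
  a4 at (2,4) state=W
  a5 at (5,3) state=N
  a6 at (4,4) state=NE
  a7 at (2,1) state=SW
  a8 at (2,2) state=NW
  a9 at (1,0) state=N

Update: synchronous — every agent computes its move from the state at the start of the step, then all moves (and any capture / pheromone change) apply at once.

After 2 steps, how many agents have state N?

t=1: a0@(0,4):SW a1@(2,1):NW a2@(1,0):E a3@(3,0):NW a4@(2,3):W a5@(4,3):N a6@(3,0):NE a7@(3,0):SW a8@(1,1):NW a9@(0,0):N
t=2: a0@(1,3):SW a1@(1,0):NW a2@(0,4):NW a3@(2,4):NW a4@(2,2):W a5@(3,3):N a6@(2,4):NW a7@(2,4):NW a8@(0,0):NW a9@(5,0):N

2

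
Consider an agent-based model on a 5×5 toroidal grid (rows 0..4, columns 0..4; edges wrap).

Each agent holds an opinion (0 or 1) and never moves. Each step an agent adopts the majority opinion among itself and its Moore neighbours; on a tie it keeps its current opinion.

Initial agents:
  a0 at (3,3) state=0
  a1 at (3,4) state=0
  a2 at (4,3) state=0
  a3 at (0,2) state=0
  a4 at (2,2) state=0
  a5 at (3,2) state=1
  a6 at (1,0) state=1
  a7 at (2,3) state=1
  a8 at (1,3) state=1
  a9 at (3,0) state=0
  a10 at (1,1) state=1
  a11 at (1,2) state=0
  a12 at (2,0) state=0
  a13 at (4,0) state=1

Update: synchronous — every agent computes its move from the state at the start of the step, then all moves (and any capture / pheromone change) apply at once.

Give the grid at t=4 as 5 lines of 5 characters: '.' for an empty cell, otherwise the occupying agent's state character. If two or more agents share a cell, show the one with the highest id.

..0..
0000.
0.00.
0.000
0..0.

t=1: a0@(3,3):0 a1@(3,4):0 a2@(4,3):0 a3@(0,2):0 a4@(2,2):1 a5@(3,2):0 a6@(1,0):1 a7@(2,3):0 a8@(1,3):0 a9@(3,0):0 a10@(1,1):0 a11@(1,2):0 a12@(2,0):0 a13@(4,0):0
t=2: a0@(3,3):0 a1@(3,4):0 a2@(4,3):0 a3@(0,2):0 a4@(2,2):0 a5@(3,2):0 a6@(1,0):0 a7@(2,3):0 a8@(1,3):0 a9@(3,0):0 a10@(1,1):0 a11@(1,2):0 a12@(2,0):0 a13@(4,0):0
t=3: (unchanged — steady state)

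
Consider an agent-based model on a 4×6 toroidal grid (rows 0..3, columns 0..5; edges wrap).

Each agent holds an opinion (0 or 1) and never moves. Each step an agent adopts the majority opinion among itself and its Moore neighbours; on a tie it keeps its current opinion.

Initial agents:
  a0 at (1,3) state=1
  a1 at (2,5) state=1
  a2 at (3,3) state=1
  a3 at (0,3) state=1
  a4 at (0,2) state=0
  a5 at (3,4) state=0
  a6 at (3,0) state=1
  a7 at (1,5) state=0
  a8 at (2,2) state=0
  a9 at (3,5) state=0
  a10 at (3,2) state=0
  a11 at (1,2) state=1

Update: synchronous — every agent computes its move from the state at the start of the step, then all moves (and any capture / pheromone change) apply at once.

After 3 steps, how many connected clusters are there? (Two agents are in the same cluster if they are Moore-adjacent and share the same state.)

2

t=1: a0@(1,3):1 a1@(2,5):0 a2@(3,3):0 a3@(0,3):1 a4@(0,2):1 a5@(3,4):1 a6@(3,0):1 a7@(1,5):0 a8@(2,2):1 a9@(3,5):0 a10@(3,2):0 a11@(1,2):1
t=2: a0@(1,3):1 a1@(2,5):0 a2@(3,3):1 a3@(0,3):1 a4@(0,2):1 a5@(3,4):0 a6@(3,0):0 a7@(1,5):0 a8@(2,2):1 a9@(3,5):0 a10@(3,2):1 a11@(1,2):1
t=3: (unchanged — steady state)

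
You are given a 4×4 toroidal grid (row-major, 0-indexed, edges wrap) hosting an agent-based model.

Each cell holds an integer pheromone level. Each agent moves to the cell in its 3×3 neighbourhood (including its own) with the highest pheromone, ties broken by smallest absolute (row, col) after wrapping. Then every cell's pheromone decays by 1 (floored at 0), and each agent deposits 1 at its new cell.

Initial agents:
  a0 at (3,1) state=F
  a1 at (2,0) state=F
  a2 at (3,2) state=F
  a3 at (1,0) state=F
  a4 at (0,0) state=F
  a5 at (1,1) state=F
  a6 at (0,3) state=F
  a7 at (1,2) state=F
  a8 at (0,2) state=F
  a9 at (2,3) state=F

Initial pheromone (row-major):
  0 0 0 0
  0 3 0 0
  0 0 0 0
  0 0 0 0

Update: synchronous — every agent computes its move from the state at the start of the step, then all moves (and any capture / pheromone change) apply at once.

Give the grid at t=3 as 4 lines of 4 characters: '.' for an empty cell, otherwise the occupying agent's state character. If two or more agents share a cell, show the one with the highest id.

t=1: a0@(0,0) a1@(1,1) a2@(0,1) a3@(1,1) a4@(1,1) a5@(1,1) a6@(0,0) a7@(1,1) a8@(1,1) a9@(1,0) | pheromone: 2 1 0 0 / 1 8 0 0 / 0 0 0 0 / 0 0 0 0
t=2: a0@(1,1) a1@(1,1) a2@(1,1) a3@(1,1) a4@(1,1) a5@(1,1) a6@(1,1) a7@(1,1) a8@(1,1) a9@(1,1) | pheromone: 1 0 0 0 / 0 17 0 0 / 0 0 0 0 / 0 0 0 0
t=3: a0@(1,1) a1@(1,1) a2@(1,1) a3@(1,1) a4@(1,1) a5@(1,1) a6@(1,1) a7@(1,1) a8@(1,1) a9@(1,1) | pheromone: 0 0 0 0 / 0 26 0 0 / 0 0 0 0 / 0 0 0 0

....
.F..
....
....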